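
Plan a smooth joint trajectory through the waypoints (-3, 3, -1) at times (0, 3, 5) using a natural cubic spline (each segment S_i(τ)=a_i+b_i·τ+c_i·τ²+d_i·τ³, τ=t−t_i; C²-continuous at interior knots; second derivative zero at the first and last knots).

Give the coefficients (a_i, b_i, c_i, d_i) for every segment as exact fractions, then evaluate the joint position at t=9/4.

  seg 0: a=-3 b=16/5 c=0 d=-2/15
  seg 1: a=3 b=-2/5 c=-6/5 d=1/5
S(9/4) = 429/160

Δ: Δ0=2, Δ1=-2
row 1: diag=10, rhs=-24; c'=1/5, d'=-12/5
back: M1=-12/5
M: M0=0, M1=-12/5, M2=0
seg 0: a=-3, c=M0/2=0, d=(M1−M0)/(6·3)=-2/15, b=Δ0−h0·(2M0+M1)/6=16/5
seg 1: a=3, c=M1/2=-6/5, d=(M2−M1)/(6·2)=1/5, b=Δ1−h1·(2M1+M2)/6=-2/5
t_q=9/4 → seg 0, τ=9/4; S=-3+16/5·τ+0·τ²+-2/15·τ³=429/160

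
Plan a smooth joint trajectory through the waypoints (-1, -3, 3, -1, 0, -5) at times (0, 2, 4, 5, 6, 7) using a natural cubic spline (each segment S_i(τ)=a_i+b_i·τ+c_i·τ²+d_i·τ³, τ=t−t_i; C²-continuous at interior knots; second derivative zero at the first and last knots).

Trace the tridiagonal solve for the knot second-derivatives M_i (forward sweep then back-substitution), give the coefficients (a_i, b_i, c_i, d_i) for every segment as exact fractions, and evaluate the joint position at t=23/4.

  seg 0: a=-1 b=-460/157 c=0 d=303/628
  seg 1: a=-3 b=449/157 c=909/314 d=-887/628
  seg 2: a=3 b=-394/157 c=-876/157 d=642/157
  seg 3: a=-1 b=-220/157 c=1050/157 d=-673/157
  seg 4: a=0 b=-139/157 c=-969/157 d=323/157
S(23/4) = -979/10048

Δ: Δ0=-1, Δ1=3, Δ2=-4, Δ3=1, Δ4=-5
row 1: diag=8, rhs=24; c'=1/4, d'=3
row 2: denom=6−2·1/4=11/2; d'=(-42−2·3)/(11/2)=-96/11
row 3: denom=4−1·2/11=42/11; d'=(30−1·-96/11)/(42/11)=71/7
row 4: denom=4−1·11/42=157/42; d'=(-36−1·71/7)/(157/42)=-1938/157
back: M4=-1938/157
back: M3=71/7−11/42·-1938/157=2100/157
back: M2=-96/11−2/11·2100/157=-1752/157
back: M1=3−1/4·-1752/157=909/157
M: M0=0, M1=909/157, M2=-1752/157, M3=2100/157, M4=-1938/157, M5=0
seg 0: a=-1, c=M0/2=0, d=(M1−M0)/(6·2)=303/628, b=Δ0−h0·(2M0+M1)/6=-460/157
seg 1: a=-3, c=M1/2=909/314, d=(M2−M1)/(6·2)=-887/628, b=Δ1−h1·(2M1+M2)/6=449/157
seg 2: a=3, c=M2/2=-876/157, d=(M3−M2)/(6·1)=642/157, b=Δ2−h2·(2M2+M3)/6=-394/157
seg 3: a=-1, c=M3/2=1050/157, d=(M4−M3)/(6·1)=-673/157, b=Δ3−h3·(2M3+M4)/6=-220/157
seg 4: a=0, c=M4/2=-969/157, d=(M5−M4)/(6·1)=323/157, b=Δ4−h4·(2M4+M5)/6=-139/157
t_q=23/4 → seg 3, τ=3/4; S=-1+-220/157·τ+1050/157·τ²+-673/157·τ³=-979/10048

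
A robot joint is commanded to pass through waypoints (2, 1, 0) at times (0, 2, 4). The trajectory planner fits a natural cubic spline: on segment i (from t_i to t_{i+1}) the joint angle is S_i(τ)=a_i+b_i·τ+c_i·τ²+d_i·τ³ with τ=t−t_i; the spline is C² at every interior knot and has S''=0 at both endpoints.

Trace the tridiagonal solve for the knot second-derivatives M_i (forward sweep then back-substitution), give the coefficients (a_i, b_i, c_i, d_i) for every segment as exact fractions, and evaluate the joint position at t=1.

  seg 0: a=2 b=-1/2 c=0 d=0
  seg 1: a=1 b=-1/2 c=0 d=0
S(1) = 3/2

Δ: Δ0=-1/2, Δ1=-1/2
row 1: diag=8, rhs=0; c'=1/4, d'=0
back: M1=0
M: M0=0, M1=0, M2=0
seg 0: a=2, c=M0/2=0, d=(M1−M0)/(6·2)=0, b=Δ0−h0·(2M0+M1)/6=-1/2
seg 1: a=1, c=M1/2=0, d=(M2−M1)/(6·2)=0, b=Δ1−h1·(2M1+M2)/6=-1/2
t_q=1 → seg 0, τ=1; S=2+-1/2·τ+0·τ²+0·τ³=3/2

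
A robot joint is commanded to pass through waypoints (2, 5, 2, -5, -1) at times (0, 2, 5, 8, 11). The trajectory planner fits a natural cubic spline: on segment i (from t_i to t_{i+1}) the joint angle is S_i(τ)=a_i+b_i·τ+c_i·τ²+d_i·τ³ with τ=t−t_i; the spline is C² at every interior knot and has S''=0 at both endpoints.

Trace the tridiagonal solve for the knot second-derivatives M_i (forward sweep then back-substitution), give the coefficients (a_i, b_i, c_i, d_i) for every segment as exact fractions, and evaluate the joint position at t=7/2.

  seg 0: a=2 b=44/23 c=0 d=-19/184
  seg 1: a=5 b=31/46 c=-57/92 d=17/828
  seg 2: a=2 b=-229/92 c=-10/23 d=403/2484
  seg 3: a=-5 b=-33/46 c=283/276 d=-283/2484
S(7/2) = 3449/736

Δ: Δ0=3/2, Δ1=-1, Δ2=-7/3, Δ3=4/3
row 1: diag=10, rhs=-15; c'=3/10, d'=-3/2
row 2: denom=12−3·3/10=111/10; d'=(-8−3·-3/2)/(111/10)=-35/111
row 3: denom=12−3·10/37=414/37; d'=(22−3·-35/111)/(414/37)=283/138
back: M3=283/138
back: M2=-35/111−10/37·283/138=-20/23
back: M1=-3/2−3/10·-20/23=-57/46
M: M0=0, M1=-57/46, M2=-20/23, M3=283/138, M4=0
seg 0: a=2, c=M0/2=0, d=(M1−M0)/(6·2)=-19/184, b=Δ0−h0·(2M0+M1)/6=44/23
seg 1: a=5, c=M1/2=-57/92, d=(M2−M1)/(6·3)=17/828, b=Δ1−h1·(2M1+M2)/6=31/46
seg 2: a=2, c=M2/2=-10/23, d=(M3−M2)/(6·3)=403/2484, b=Δ2−h2·(2M2+M3)/6=-229/92
seg 3: a=-5, c=M3/2=283/276, d=(M4−M3)/(6·3)=-283/2484, b=Δ3−h3·(2M3+M4)/6=-33/46
t_q=7/2 → seg 1, τ=3/2; S=5+31/46·τ+-57/92·τ²+17/828·τ³=3449/736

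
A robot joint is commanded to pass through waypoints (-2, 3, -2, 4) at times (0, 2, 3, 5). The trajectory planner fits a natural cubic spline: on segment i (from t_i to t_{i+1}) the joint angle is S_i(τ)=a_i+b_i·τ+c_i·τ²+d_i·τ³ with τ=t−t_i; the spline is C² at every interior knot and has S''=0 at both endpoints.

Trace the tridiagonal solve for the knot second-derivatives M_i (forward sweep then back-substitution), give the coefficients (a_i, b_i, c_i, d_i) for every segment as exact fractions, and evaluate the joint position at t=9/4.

Δ: Δ0=5/2, Δ1=-5, Δ2=3
row 1: diag=6, rhs=-45; c'=1/6, d'=-15/2
row 2: denom=6−1·1/6=35/6; d'=(48−1·-15/2)/(35/6)=333/35
back: M2=333/35
back: M1=-15/2−1/6·333/35=-318/35
M: M0=0, M1=-318/35, M2=333/35, M3=0
seg 0: a=-2, c=M0/2=0, d=(M1−M0)/(6·2)=-53/70, b=Δ0−h0·(2M0+M1)/6=387/70
seg 1: a=3, c=M1/2=-159/35, d=(M2−M1)/(6·1)=31/10, b=Δ1−h1·(2M1+M2)/6=-249/70
seg 2: a=-2, c=M2/2=333/70, d=(M3−M2)/(6·2)=-111/140, b=Δ2−h2·(2M2+M3)/6=-117/35
t_q=9/4 → seg 1, τ=1/4; S=3+-249/70·τ+-159/35·τ²+31/10·τ³=8401/4480

  seg 0: a=-2 b=387/70 c=0 d=-53/70
  seg 1: a=3 b=-249/70 c=-159/35 d=31/10
  seg 2: a=-2 b=-117/35 c=333/70 d=-111/140
S(9/4) = 8401/4480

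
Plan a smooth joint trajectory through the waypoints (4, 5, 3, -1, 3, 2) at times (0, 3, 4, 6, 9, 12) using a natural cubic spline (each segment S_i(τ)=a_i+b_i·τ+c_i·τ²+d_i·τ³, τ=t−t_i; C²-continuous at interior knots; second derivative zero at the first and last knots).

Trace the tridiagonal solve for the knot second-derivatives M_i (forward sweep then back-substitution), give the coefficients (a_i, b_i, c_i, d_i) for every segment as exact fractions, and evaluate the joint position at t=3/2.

Δ: Δ0=1/3, Δ1=-2, Δ2=-2, Δ3=4/3, Δ4=-1/3
row 1: diag=8, rhs=-14; c'=1/8, d'=-7/4
row 2: denom=6−1·1/8=47/8; d'=(0−1·-7/4)/(47/8)=14/47
row 3: denom=10−2·16/47=438/47; d'=(20−2·14/47)/(438/47)=152/73
row 4: denom=12−3·47/146=1611/146; d'=(-10−3·152/73)/(1611/146)=-2372/1611
back: M4=-2372/1611
back: M3=152/73−47/146·-2372/1611=4118/1611
back: M2=14/47−16/47·4118/1611=-922/1611
back: M1=-7/4−1/8·-922/1611=-2704/1611
M: M0=0, M1=-2704/1611, M2=-922/1611, M3=4118/1611, M4=-2372/1611, M5=0
seg 0: a=4, c=M0/2=0, d=(M1−M0)/(6·3)=-1352/14499, b=Δ0−h0·(2M0+M1)/6=1889/1611
seg 1: a=5, c=M1/2=-1352/1611, d=(M2−M1)/(6·1)=33/179, b=Δ1−h1·(2M1+M2)/6=-2167/1611
seg 2: a=3, c=M2/2=-461/1611, d=(M3−M2)/(6·2)=140/537, b=Δ2−h2·(2M2+M3)/6=-3980/1611
seg 3: a=-1, c=M3/2=2059/1611, d=(M4−M3)/(6·3)=-3245/14499, b=Δ3−h3·(2M3+M4)/6=-784/1611
seg 4: a=3, c=M4/2=-1186/1611, d=(M5−M4)/(6·3)=1186/14499, b=Δ4−h4·(2M4+M5)/6=1835/1611
t_q=3/2 → seg 0, τ=3/2; S=4+1889/1611·τ+0·τ²+-1352/14499·τ³=1949/358

  seg 0: a=4 b=1889/1611 c=0 d=-1352/14499
  seg 1: a=5 b=-2167/1611 c=-1352/1611 d=33/179
  seg 2: a=3 b=-3980/1611 c=-461/1611 d=140/537
  seg 3: a=-1 b=-784/1611 c=2059/1611 d=-3245/14499
  seg 4: a=3 b=1835/1611 c=-1186/1611 d=1186/14499
S(3/2) = 1949/358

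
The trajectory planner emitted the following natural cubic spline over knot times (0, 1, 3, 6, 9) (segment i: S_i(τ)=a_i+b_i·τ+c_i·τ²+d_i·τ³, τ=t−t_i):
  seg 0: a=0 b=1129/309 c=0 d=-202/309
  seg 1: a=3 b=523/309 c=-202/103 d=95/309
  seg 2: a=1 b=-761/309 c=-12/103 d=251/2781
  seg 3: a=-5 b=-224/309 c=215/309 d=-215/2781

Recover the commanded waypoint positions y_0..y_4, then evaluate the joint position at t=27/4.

y_0 = S_0(0) = a_0 = 0
y_1 = S_1(0) = a_1 = 3
y_2 = S_2(0) = a_2 = 1
y_3 = S_3(0) = a_3 = -5
y_4 = S_3(3) = -3
t_q=27/4 is in segment 3 (τ=3/4); S_3(τ)=-34179/6592

y_0=0 y_1=3 y_2=1 y_3=-5 y_4=-3
S(27/4) = -34179/6592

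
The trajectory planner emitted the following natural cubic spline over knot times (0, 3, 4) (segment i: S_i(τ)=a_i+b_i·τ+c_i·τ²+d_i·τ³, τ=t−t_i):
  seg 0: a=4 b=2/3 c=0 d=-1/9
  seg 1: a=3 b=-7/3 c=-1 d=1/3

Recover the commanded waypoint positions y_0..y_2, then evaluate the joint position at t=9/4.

y_0=4 y_1=3 y_2=0
S(9/4) = 271/64

y_0 = S_0(0) = a_0 = 4
y_1 = S_1(0) = a_1 = 3
y_2 = S_1(1) = 0
t_q=9/4 is in segment 0 (τ=9/4); S_0(τ)=271/64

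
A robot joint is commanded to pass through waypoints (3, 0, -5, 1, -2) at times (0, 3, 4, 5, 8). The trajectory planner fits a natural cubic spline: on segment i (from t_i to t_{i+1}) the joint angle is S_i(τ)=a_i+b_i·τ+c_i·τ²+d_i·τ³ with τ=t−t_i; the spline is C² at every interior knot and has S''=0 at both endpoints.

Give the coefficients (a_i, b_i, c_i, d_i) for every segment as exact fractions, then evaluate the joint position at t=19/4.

  seg 0: a=3 b=139/80 c=0 d=-73/240
  seg 1: a=0 b=-259/40 c=-219/80 d=337/80
  seg 2: a=-5 b=11/16 c=99/10 d=-367/80
  seg 3: a=1 b=269/40 c=-309/80 d=103/240
S(19/4) = -4357/5120

Δ: Δ0=-1, Δ1=-5, Δ2=6, Δ3=-1
row 1: diag=8, rhs=-24; c'=1/8, d'=-3
row 2: denom=4−1·1/8=31/8; d'=(66−1·-3)/(31/8)=552/31
row 3: denom=8−1·8/31=240/31; d'=(-42−1·552/31)/(240/31)=-309/40
back: M3=-309/40
back: M2=552/31−8/31·-309/40=99/5
back: M1=-3−1/8·99/5=-219/40
M: M0=0, M1=-219/40, M2=99/5, M3=-309/40, M4=0
seg 0: a=3, c=M0/2=0, d=(M1−M0)/(6·3)=-73/240, b=Δ0−h0·(2M0+M1)/6=139/80
seg 1: a=0, c=M1/2=-219/80, d=(M2−M1)/(6·1)=337/80, b=Δ1−h1·(2M1+M2)/6=-259/40
seg 2: a=-5, c=M2/2=99/10, d=(M3−M2)/(6·1)=-367/80, b=Δ2−h2·(2M2+M3)/6=11/16
seg 3: a=1, c=M3/2=-309/80, d=(M4−M3)/(6·3)=103/240, b=Δ3−h3·(2M3+M4)/6=269/40
t_q=19/4 → seg 2, τ=3/4; S=-5+11/16·τ+99/10·τ²+-367/80·τ³=-4357/5120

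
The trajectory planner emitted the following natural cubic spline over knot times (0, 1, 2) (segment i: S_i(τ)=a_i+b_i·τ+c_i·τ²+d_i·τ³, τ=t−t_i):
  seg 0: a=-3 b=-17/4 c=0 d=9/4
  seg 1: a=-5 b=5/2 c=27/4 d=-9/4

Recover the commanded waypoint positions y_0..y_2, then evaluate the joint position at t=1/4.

y_0 = S_0(0) = a_0 = -3
y_1 = S_1(0) = a_1 = -5
y_2 = S_1(1) = 2
t_q=1/4 is in segment 0 (τ=1/4); S_0(τ)=-1031/256

y_0=-3 y_1=-5 y_2=2
S(1/4) = -1031/256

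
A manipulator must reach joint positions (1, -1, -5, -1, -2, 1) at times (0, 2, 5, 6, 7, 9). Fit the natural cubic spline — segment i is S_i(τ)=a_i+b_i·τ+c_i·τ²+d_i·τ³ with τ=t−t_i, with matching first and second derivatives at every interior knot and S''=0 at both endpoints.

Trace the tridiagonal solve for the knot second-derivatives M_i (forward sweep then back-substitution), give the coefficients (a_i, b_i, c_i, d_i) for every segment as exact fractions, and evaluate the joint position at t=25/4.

  seg 0: a=1 b=-1570/4719 c=0 d=-3149/18876
  seg 1: a=-1 b=-11017/4719 c=-3149/3146 d=323/726
  seg 2: a=-5 b=34657/9438 c=4724/1573 d=-25249/9438
  seg 3: a=-1 b=709/429 c=-15801/3146 d=22367/9438
  seg 4: a=-2 b=-12107/9438 c=3283/1573 d=-3283/9438
S(25/4) = -173903/201344

Δ: Δ0=-1, Δ1=-4/3, Δ2=4, Δ3=-1, Δ4=3/2
row 1: diag=10, rhs=-2; c'=3/10, d'=-1/5
row 2: denom=8−3·3/10=71/10; d'=(32−3·-1/5)/(71/10)=326/71
row 3: denom=4−1·10/71=274/71; d'=(-30−1·326/71)/(274/71)=-1228/137
row 4: denom=6−1·71/274=1573/274; d'=(15−1·-1228/137)/(1573/274)=6566/1573
back: M4=6566/1573
back: M3=-1228/137−71/274·6566/1573=-15801/1573
back: M2=326/71−10/71·-15801/1573=9448/1573
back: M1=-1/5−3/10·9448/1573=-3149/1573
M: M0=0, M1=-3149/1573, M2=9448/1573, M3=-15801/1573, M4=6566/1573, M5=0
seg 0: a=1, c=M0/2=0, d=(M1−M0)/(6·2)=-3149/18876, b=Δ0−h0·(2M0+M1)/6=-1570/4719
seg 1: a=-1, c=M1/2=-3149/3146, d=(M2−M1)/(6·3)=323/726, b=Δ1−h1·(2M1+M2)/6=-11017/4719
seg 2: a=-5, c=M2/2=4724/1573, d=(M3−M2)/(6·1)=-25249/9438, b=Δ2−h2·(2M2+M3)/6=34657/9438
seg 3: a=-1, c=M3/2=-15801/3146, d=(M4−M3)/(6·1)=22367/9438, b=Δ3−h3·(2M3+M4)/6=709/429
seg 4: a=-2, c=M4/2=3283/1573, d=(M5−M4)/(6·2)=-3283/9438, b=Δ4−h4·(2M4+M5)/6=-12107/9438
t_q=25/4 → seg 3, τ=1/4; S=-1+709/429·τ+-15801/3146·τ²+22367/9438·τ³=-173903/201344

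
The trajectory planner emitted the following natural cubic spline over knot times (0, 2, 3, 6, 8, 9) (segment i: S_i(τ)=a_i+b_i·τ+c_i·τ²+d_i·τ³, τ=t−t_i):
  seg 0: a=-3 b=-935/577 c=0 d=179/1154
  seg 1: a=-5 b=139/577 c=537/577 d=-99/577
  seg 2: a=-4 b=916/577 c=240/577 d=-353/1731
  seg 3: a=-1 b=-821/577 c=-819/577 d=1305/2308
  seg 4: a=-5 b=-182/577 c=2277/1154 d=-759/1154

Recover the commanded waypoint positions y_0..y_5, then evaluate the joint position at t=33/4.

y_0 = S_0(0) = a_0 = -3
y_1 = S_1(0) = a_1 = -5
y_2 = S_2(0) = a_2 = -4
y_3 = S_3(0) = a_3 = -1
y_4 = S_4(0) = a_4 = -5
y_5 = S_4(1) = -4
t_q=33/4 is in segment 4 (τ=1/4); S_4(τ)=-366755/73856

y_0=-3 y_1=-5 y_2=-4 y_3=-1 y_4=-5 y_5=-4
S(33/4) = -366755/73856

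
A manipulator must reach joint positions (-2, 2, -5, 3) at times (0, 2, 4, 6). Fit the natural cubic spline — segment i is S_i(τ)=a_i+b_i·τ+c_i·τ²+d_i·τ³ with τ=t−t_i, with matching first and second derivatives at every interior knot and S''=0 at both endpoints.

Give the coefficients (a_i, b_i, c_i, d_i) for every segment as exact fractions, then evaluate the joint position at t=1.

Δ: Δ0=2, Δ1=-7/2, Δ2=4
row 1: diag=8, rhs=-33; c'=1/4, d'=-33/8
row 2: denom=8−2·1/4=15/2; d'=(45−2·-33/8)/(15/2)=71/10
back: M2=71/10
back: M1=-33/8−1/4·71/10=-59/10
M: M0=0, M1=-59/10, M2=71/10, M3=0
seg 0: a=-2, c=M0/2=0, d=(M1−M0)/(6·2)=-59/120, b=Δ0−h0·(2M0+M1)/6=119/30
seg 1: a=2, c=M1/2=-59/20, d=(M2−M1)/(6·2)=13/12, b=Δ1−h1·(2M1+M2)/6=-29/15
seg 2: a=-5, c=M2/2=71/20, d=(M3−M2)/(6·2)=-71/120, b=Δ2−h2·(2M2+M3)/6=-11/15
t_q=1 → seg 0, τ=1; S=-2+119/30·τ+0·τ²+-59/120·τ³=59/40

  seg 0: a=-2 b=119/30 c=0 d=-59/120
  seg 1: a=2 b=-29/15 c=-59/20 d=13/12
  seg 2: a=-5 b=-11/15 c=71/20 d=-71/120
S(1) = 59/40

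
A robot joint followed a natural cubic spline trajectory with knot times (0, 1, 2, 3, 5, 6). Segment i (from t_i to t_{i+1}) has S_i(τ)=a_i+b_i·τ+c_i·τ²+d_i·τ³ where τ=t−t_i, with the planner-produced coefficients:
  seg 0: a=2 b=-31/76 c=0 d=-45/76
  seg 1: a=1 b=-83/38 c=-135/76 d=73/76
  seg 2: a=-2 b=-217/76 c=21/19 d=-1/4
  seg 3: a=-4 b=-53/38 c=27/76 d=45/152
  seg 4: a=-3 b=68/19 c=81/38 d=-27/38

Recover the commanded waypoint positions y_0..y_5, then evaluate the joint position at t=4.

y_0=2 y_1=1 y_2=-2 y_3=-4 y_4=-3 y_5=2
S(4) = -721/152

y_0 = S_0(0) = a_0 = 2
y_1 = S_1(0) = a_1 = 1
y_2 = S_2(0) = a_2 = -2
y_3 = S_3(0) = a_3 = -4
y_4 = S_4(0) = a_4 = -3
y_5 = S_4(1) = 2
t_q=4 is in segment 3 (τ=1); S_3(τ)=-721/152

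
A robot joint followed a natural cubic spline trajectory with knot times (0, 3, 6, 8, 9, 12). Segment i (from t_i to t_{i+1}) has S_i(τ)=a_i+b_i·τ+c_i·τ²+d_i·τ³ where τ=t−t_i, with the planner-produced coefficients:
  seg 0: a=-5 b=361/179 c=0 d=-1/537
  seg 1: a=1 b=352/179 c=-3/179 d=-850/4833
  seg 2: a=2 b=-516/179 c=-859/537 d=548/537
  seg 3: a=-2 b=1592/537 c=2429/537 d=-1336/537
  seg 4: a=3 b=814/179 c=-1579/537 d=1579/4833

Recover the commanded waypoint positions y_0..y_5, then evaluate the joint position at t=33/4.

y_0=-5 y_1=1 y_2=2 y_3=-2 y_4=3 y_5=-1
S(33/4) = -2907/2864

y_0 = S_0(0) = a_0 = -5
y_1 = S_1(0) = a_1 = 1
y_2 = S_2(0) = a_2 = 2
y_3 = S_3(0) = a_3 = -2
y_4 = S_4(0) = a_4 = 3
y_5 = S_4(3) = -1
t_q=33/4 is in segment 3 (τ=1/4); S_3(τ)=-2907/2864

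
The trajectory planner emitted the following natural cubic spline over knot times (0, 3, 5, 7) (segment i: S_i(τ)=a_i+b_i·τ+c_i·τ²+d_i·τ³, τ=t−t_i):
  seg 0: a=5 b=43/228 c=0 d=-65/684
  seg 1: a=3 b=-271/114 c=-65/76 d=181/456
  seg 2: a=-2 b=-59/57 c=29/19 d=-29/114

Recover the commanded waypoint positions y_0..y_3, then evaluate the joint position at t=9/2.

y_0=5 y_1=3 y_2=-2 y_3=0
S(9/2) = -1399/1216

y_0 = S_0(0) = a_0 = 5
y_1 = S_1(0) = a_1 = 3
y_2 = S_2(0) = a_2 = -2
y_3 = S_2(2) = 0
t_q=9/2 is in segment 1 (τ=3/2); S_1(τ)=-1399/1216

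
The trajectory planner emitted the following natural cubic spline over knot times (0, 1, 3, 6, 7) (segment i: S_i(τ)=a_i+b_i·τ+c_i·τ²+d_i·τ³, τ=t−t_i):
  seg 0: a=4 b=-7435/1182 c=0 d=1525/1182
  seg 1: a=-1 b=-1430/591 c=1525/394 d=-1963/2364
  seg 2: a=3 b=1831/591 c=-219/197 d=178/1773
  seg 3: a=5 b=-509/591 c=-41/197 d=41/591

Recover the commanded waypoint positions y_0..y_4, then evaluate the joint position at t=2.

y_0=4 y_1=-1 y_2=3 y_3=5 y_4=4
S(2) = -299/788

y_0 = S_0(0) = a_0 = 4
y_1 = S_1(0) = a_1 = -1
y_2 = S_2(0) = a_2 = 3
y_3 = S_3(0) = a_3 = 5
y_4 = S_3(1) = 4
t_q=2 is in segment 1 (τ=1); S_1(τ)=-299/788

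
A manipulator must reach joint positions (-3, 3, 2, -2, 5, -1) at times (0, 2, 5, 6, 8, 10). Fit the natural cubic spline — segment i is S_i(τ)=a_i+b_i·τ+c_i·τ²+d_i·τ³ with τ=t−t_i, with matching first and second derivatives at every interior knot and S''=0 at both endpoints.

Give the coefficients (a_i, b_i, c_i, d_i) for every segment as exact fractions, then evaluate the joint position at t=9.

  seg 0: a=-3 b=15029/4566 c=0 d=-1331/18264
  seg 1: a=3 b=5518/2283 c=-1331/3044 d=-4379/27396
  seg 2: a=2 b=-41297/9132 c=-2855/1522 d=21899/9132
  seg 3: a=-2 b=-2465/2283 c=16189/3044 d=-3457/2283
  seg 4: a=5 b=4618/2283 c=-11467/3044 d=11467/18264
S(9) = 23643/6088

Δ: Δ0=3, Δ1=-1/3, Δ2=-4, Δ3=7/2, Δ4=-3
row 1: diag=10, rhs=-20; c'=3/10, d'=-2
row 2: denom=8−3·3/10=71/10; d'=(-22−3·-2)/(71/10)=-160/71
row 3: denom=6−1·10/71=416/71; d'=(45−1·-160/71)/(416/71)=3355/416
row 4: denom=8−2·71/208=761/104; d'=(-39−2·3355/416)/(761/104)=-11467/1522
back: M4=-11467/1522
back: M3=3355/416−71/208·-11467/1522=16189/1522
back: M2=-160/71−10/71·16189/1522=-2855/761
back: M1=-2−3/10·-2855/761=-1331/1522
M: M0=0, M1=-1331/1522, M2=-2855/761, M3=16189/1522, M4=-11467/1522, M5=0
seg 0: a=-3, c=M0/2=0, d=(M1−M0)/(6·2)=-1331/18264, b=Δ0−h0·(2M0+M1)/6=15029/4566
seg 1: a=3, c=M1/2=-1331/3044, d=(M2−M1)/(6·3)=-4379/27396, b=Δ1−h1·(2M1+M2)/6=5518/2283
seg 2: a=2, c=M2/2=-2855/1522, d=(M3−M2)/(6·1)=21899/9132, b=Δ2−h2·(2M2+M3)/6=-41297/9132
seg 3: a=-2, c=M3/2=16189/3044, d=(M4−M3)/(6·2)=-3457/2283, b=Δ3−h3·(2M3+M4)/6=-2465/2283
seg 4: a=5, c=M4/2=-11467/3044, d=(M5−M4)/(6·2)=11467/18264, b=Δ4−h4·(2M4+M5)/6=4618/2283
t_q=9 → seg 4, τ=1; S=5+4618/2283·τ+-11467/3044·τ²+11467/18264·τ³=23643/6088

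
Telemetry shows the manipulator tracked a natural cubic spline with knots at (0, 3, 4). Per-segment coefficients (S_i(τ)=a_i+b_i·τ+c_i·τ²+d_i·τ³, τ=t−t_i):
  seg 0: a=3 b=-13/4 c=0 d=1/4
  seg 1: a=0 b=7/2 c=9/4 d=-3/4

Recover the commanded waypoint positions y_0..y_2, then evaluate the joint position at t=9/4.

y_0=3 y_1=0 y_2=5
S(9/4) = -375/256

y_0 = S_0(0) = a_0 = 3
y_1 = S_1(0) = a_1 = 0
y_2 = S_1(1) = 5
t_q=9/4 is in segment 0 (τ=9/4); S_0(τ)=-375/256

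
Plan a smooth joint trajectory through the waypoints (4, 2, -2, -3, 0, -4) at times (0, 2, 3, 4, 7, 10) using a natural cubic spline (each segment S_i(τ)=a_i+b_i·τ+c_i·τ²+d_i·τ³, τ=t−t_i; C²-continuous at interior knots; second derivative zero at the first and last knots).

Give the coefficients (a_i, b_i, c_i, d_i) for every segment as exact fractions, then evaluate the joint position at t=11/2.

Δ: Δ0=-1, Δ1=-4, Δ2=-1, Δ3=1, Δ4=-4/3
row 1: diag=6, rhs=-18; c'=1/6, d'=-3
row 2: denom=4−1·1/6=23/6; d'=(18−1·-3)/(23/6)=126/23
row 3: denom=8−1·6/23=178/23; d'=(12−1·126/23)/(178/23)=75/89
row 4: denom=12−3·69/178=1929/178; d'=(-14−3·75/89)/(1929/178)=-2942/1929
back: M4=-2942/1929
back: M3=75/89−69/178·-2942/1929=922/643
back: M2=126/23−6/23·922/643=3282/643
back: M1=-3−1/6·3282/643=-2476/643
M: M0=0, M1=-2476/643, M2=3282/643, M3=922/643, M4=-2942/1929, M5=0
seg 0: a=4, c=M0/2=0, d=(M1−M0)/(6·2)=-619/1929, b=Δ0−h0·(2M0+M1)/6=547/1929
seg 1: a=2, c=M1/2=-1238/643, d=(M2−M1)/(6·1)=2879/1929, b=Δ1−h1·(2M1+M2)/6=-6881/1929
seg 2: a=-2, c=M2/2=1641/643, d=(M3−M2)/(6·1)=-1180/1929, b=Δ2−h2·(2M2+M3)/6=-5672/1929
seg 3: a=-3, c=M3/2=461/643, d=(M4−M3)/(6·3)=-2854/17361, b=Δ3−h3·(2M3+M4)/6=634/1929
seg 4: a=0, c=M4/2=-1471/1929, d=(M5−M4)/(6·3)=1471/17361, b=Δ4−h4·(2M4+M5)/6=370/1929
t_q=11/2 → seg 3, τ=3/2; S=-3+634/1929·τ+461/643·τ²+-2854/17361·τ³=-1863/1286

  seg 0: a=4 b=547/1929 c=0 d=-619/1929
  seg 1: a=2 b=-6881/1929 c=-1238/643 d=2879/1929
  seg 2: a=-2 b=-5672/1929 c=1641/643 d=-1180/1929
  seg 3: a=-3 b=634/1929 c=461/643 d=-2854/17361
  seg 4: a=0 b=370/1929 c=-1471/1929 d=1471/17361
S(11/2) = -1863/1286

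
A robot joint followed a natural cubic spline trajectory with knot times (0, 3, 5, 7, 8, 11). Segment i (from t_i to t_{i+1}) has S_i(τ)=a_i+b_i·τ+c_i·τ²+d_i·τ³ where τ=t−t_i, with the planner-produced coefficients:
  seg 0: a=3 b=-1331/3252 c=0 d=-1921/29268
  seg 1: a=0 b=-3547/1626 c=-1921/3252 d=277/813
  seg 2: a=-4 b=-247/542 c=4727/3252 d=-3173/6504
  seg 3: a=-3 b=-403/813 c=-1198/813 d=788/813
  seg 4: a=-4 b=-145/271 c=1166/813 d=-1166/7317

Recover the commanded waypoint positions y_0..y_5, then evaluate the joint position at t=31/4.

y_0=3 y_1=0 y_2=-4 y_3=-3 y_4=-4 y_5=3
S(31/4) = -16441/4336

y_0 = S_0(0) = a_0 = 3
y_1 = S_1(0) = a_1 = 0
y_2 = S_2(0) = a_2 = -4
y_3 = S_3(0) = a_3 = -3
y_4 = S_4(0) = a_4 = -4
y_5 = S_4(3) = 3
t_q=31/4 is in segment 3 (τ=3/4); S_3(τ)=-16441/4336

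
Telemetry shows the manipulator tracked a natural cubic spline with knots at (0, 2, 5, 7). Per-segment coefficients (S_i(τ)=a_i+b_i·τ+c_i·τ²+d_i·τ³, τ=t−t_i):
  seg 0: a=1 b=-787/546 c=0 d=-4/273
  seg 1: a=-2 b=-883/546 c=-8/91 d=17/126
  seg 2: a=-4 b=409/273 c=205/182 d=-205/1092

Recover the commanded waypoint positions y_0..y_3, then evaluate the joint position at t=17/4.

y_0=1 y_1=-2 y_2=-4 y_3=2
S(17/4) = -52963/11648

y_0 = S_0(0) = a_0 = 1
y_1 = S_1(0) = a_1 = -2
y_2 = S_2(0) = a_2 = -4
y_3 = S_2(2) = 2
t_q=17/4 is in segment 1 (τ=9/4); S_1(τ)=-52963/11648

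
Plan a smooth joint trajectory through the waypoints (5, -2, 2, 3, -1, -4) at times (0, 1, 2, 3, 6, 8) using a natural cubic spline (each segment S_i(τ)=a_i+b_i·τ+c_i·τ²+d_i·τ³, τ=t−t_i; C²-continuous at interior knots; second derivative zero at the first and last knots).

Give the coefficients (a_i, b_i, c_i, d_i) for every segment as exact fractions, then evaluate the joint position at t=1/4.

  seg 0: a=5 b=-2491/246 c=0 d=769/246
  seg 1: a=-2 b=-92/123 c=769/82 d=-1139/246
  seg 2: a=2 b=1013/246 c=-185/41 d=343/246
  seg 3: a=3 b=-89/123 c=-27/82 d=31/738
  seg 4: a=-1 b=-385/246 c=2/41 d=-1/123
S(1/4) = 13211/5248

Δ: Δ0=-7, Δ1=4, Δ2=1, Δ3=-4/3, Δ4=-3/2
row 1: diag=4, rhs=66; c'=1/4, d'=33/2
row 2: denom=4−1·1/4=15/4; d'=(-18−1·33/2)/(15/4)=-46/5
row 3: denom=8−1·4/15=116/15; d'=(-14−1·-46/5)/(116/15)=-18/29
row 4: denom=10−3·45/116=1025/116; d'=(-1−3·-18/29)/(1025/116)=4/41
back: M4=4/41
back: M3=-18/29−45/116·4/41=-27/41
back: M2=-46/5−4/15·-27/41=-370/41
back: M1=33/2−1/4·-370/41=769/41
M: M0=0, M1=769/41, M2=-370/41, M3=-27/41, M4=4/41, M5=0
seg 0: a=5, c=M0/2=0, d=(M1−M0)/(6·1)=769/246, b=Δ0−h0·(2M0+M1)/6=-2491/246
seg 1: a=-2, c=M1/2=769/82, d=(M2−M1)/(6·1)=-1139/246, b=Δ1−h1·(2M1+M2)/6=-92/123
seg 2: a=2, c=M2/2=-185/41, d=(M3−M2)/(6·1)=343/246, b=Δ2−h2·(2M2+M3)/6=1013/246
seg 3: a=3, c=M3/2=-27/82, d=(M4−M3)/(6·3)=31/738, b=Δ3−h3·(2M3+M4)/6=-89/123
seg 4: a=-1, c=M4/2=2/41, d=(M5−M4)/(6·2)=-1/123, b=Δ4−h4·(2M4+M5)/6=-385/246
t_q=1/4 → seg 0, τ=1/4; S=5+-2491/246·τ+0·τ²+769/246·τ³=13211/5248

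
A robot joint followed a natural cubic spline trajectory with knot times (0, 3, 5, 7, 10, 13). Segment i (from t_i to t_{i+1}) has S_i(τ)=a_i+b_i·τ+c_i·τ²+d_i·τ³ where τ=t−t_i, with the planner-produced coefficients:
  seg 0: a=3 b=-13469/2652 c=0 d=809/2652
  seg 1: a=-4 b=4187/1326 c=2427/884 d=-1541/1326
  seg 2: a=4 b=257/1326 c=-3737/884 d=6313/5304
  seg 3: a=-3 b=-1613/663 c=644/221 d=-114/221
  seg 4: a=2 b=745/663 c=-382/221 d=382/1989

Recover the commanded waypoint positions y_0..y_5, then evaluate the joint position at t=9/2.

y_0=3 y_1=-4 y_2=4 y_3=-3 y_4=2 y_5=-5
S(9/2) = 5289/1768

y_0 = S_0(0) = a_0 = 3
y_1 = S_1(0) = a_1 = -4
y_2 = S_2(0) = a_2 = 4
y_3 = S_3(0) = a_3 = -3
y_4 = S_4(0) = a_4 = 2
y_5 = S_4(3) = -5
t_q=9/2 is in segment 1 (τ=3/2); S_1(τ)=5289/1768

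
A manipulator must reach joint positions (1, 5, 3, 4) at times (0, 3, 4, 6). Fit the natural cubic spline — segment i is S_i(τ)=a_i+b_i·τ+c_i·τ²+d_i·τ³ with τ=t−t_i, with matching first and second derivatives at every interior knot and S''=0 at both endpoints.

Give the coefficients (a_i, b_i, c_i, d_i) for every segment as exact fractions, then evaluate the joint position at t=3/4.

Δ: Δ0=4/3, Δ1=-2, Δ2=1/2
row 1: diag=8, rhs=-20; c'=1/8, d'=-5/2
row 2: denom=6−1·1/8=47/8; d'=(15−1·-5/2)/(47/8)=140/47
back: M2=140/47
back: M1=-5/2−1/8·140/47=-135/47
M: M0=0, M1=-135/47, M2=140/47, M3=0
seg 0: a=1, c=M0/2=0, d=(M1−M0)/(6·3)=-15/94, b=Δ0−h0·(2M0+M1)/6=781/282
seg 1: a=5, c=M1/2=-135/94, d=(M2−M1)/(6·1)=275/282, b=Δ1−h1·(2M1+M2)/6=-217/141
seg 2: a=3, c=M2/2=70/47, d=(M3−M2)/(6·2)=-35/141, b=Δ2−h2·(2M2+M3)/6=-419/282
t_q=3/4 → seg 0, τ=3/4; S=1+781/282·τ+0·τ²+-15/94·τ³=18107/6016

  seg 0: a=1 b=781/282 c=0 d=-15/94
  seg 1: a=5 b=-217/141 c=-135/94 d=275/282
  seg 2: a=3 b=-419/282 c=70/47 d=-35/141
S(3/4) = 18107/6016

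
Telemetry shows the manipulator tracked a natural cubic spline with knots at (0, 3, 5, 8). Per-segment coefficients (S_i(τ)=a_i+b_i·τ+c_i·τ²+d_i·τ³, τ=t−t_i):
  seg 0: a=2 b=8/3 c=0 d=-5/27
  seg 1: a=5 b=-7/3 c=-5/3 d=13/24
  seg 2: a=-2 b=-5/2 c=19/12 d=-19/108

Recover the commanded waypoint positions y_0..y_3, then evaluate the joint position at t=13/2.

y_0=2 y_1=5 y_2=-2 y_3=0
S(13/2) = -89/32

y_0 = S_0(0) = a_0 = 2
y_1 = S_1(0) = a_1 = 5
y_2 = S_2(0) = a_2 = -2
y_3 = S_2(3) = 0
t_q=13/2 is in segment 2 (τ=3/2); S_2(τ)=-89/32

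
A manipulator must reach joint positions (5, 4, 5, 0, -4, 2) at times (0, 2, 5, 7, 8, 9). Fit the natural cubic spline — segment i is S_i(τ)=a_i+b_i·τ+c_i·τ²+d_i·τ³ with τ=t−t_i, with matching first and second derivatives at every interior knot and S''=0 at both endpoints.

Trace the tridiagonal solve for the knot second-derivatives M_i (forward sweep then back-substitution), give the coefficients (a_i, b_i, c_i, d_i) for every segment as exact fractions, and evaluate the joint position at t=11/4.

Δ: Δ0=-1/2, Δ1=1/3, Δ2=-5/2, Δ3=-4, Δ4=6
row 1: diag=10, rhs=5; c'=3/10, d'=1/2
row 2: denom=10−3·3/10=91/10; d'=(-17−3·1/2)/(91/10)=-185/91
row 3: denom=6−2·20/91=506/91; d'=(-9−2·-185/91)/(506/91)=-449/506
row 4: denom=4−1·91/506=1933/506; d'=(60−1·-449/506)/(1933/506)=30809/1933
back: M4=30809/1933
back: M3=-449/506−91/506·30809/1933=-7256/1933
back: M2=-185/91−20/91·-7256/1933=-2335/1933
back: M1=1/2−3/10·-2335/1933=1667/1933
M: M0=0, M1=1667/1933, M2=-2335/1933, M3=-7256/1933, M4=30809/1933, M5=0
seg 0: a=5, c=M0/2=0, d=(M1−M0)/(6·2)=1667/23196, b=Δ0−h0·(2M0+M1)/6=-9133/11598
seg 1: a=4, c=M1/2=1667/3866, d=(M2−M1)/(6·3)=-667/5799, b=Δ1−h1·(2M1+M2)/6=869/11598
seg 2: a=5, c=M2/2=-2335/3866, d=(M3−M2)/(6·2)=-4921/23196, b=Δ2−h2·(2M2+M3)/6=-5143/11598
seg 3: a=0, c=M3/2=-3628/1933, d=(M4−M3)/(6·1)=38065/11598, b=Δ3−h3·(2M3+M4)/6=-62689/11598
seg 4: a=-4, c=M4/2=30809/3866, d=(M5−M4)/(6·1)=-30809/11598, b=Δ4−h4·(2M4+M5)/6=3985/5799
t_q=11/4 → seg 1, τ=3/4; S=4+869/11598·τ+1667/3866·τ²+-667/5799·τ³=525803/123712

  seg 0: a=5 b=-9133/11598 c=0 d=1667/23196
  seg 1: a=4 b=869/11598 c=1667/3866 d=-667/5799
  seg 2: a=5 b=-5143/11598 c=-2335/3866 d=-4921/23196
  seg 3: a=0 b=-62689/11598 c=-3628/1933 d=38065/11598
  seg 4: a=-4 b=3985/5799 c=30809/3866 d=-30809/11598
S(11/4) = 525803/123712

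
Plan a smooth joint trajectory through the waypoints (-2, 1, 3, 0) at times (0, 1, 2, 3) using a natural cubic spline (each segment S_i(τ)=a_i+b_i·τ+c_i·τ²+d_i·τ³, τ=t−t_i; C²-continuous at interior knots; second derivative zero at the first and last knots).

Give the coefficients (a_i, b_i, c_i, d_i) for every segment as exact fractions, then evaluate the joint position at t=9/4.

Δ: Δ0=3, Δ1=2, Δ2=-3
row 1: diag=4, rhs=-6; c'=1/4, d'=-3/2
row 2: denom=4−1·1/4=15/4; d'=(-30−1·-3/2)/(15/4)=-38/5
back: M2=-38/5
back: M1=-3/2−1/4·-38/5=2/5
M: M0=0, M1=2/5, M2=-38/5, M3=0
seg 0: a=-2, c=M0/2=0, d=(M1−M0)/(6·1)=1/15, b=Δ0−h0·(2M0+M1)/6=44/15
seg 1: a=1, c=M1/2=1/5, d=(M2−M1)/(6·1)=-4/3, b=Δ1−h1·(2M1+M2)/6=47/15
seg 2: a=3, c=M2/2=-19/5, d=(M3−M2)/(6·1)=19/15, b=Δ2−h2·(2M2+M3)/6=-7/15
t_q=9/4 → seg 2, τ=1/4; S=3+-7/15·τ+-19/5·τ²+19/15·τ³=853/320

  seg 0: a=-2 b=44/15 c=0 d=1/15
  seg 1: a=1 b=47/15 c=1/5 d=-4/3
  seg 2: a=3 b=-7/15 c=-19/5 d=19/15
S(9/4) = 853/320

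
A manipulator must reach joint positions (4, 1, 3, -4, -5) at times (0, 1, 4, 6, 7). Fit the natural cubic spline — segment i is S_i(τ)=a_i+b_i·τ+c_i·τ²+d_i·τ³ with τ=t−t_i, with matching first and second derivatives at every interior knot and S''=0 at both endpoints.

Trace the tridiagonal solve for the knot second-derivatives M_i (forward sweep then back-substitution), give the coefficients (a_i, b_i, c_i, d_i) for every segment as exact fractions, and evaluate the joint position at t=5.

Δ: Δ0=-3, Δ1=2/3, Δ2=-7/2, Δ3=-1
row 1: diag=8, rhs=22; c'=3/8, d'=11/4
row 2: denom=10−3·3/8=71/8; d'=(-25−3·11/4)/(71/8)=-266/71
row 3: denom=6−2·16/71=394/71; d'=(15−2·-266/71)/(394/71)=1597/394
back: M3=1597/394
back: M2=-266/71−16/71·1597/394=-918/197
back: M1=11/4−3/8·-918/197=886/197
M: M0=0, M1=886/197, M2=-918/197, M3=1597/394, M4=0
seg 0: a=4, c=M0/2=0, d=(M1−M0)/(6·1)=443/591, b=Δ0−h0·(2M0+M1)/6=-2216/591
seg 1: a=1, c=M1/2=443/197, d=(M2−M1)/(6·3)=-902/1773, b=Δ1−h1·(2M1+M2)/6=-887/591
seg 2: a=3, c=M2/2=-459/197, d=(M3−M2)/(6·2)=3433/4728, b=Δ2−h2·(2M2+M3)/6=-1031/591
seg 3: a=-4, c=M3/2=1597/788, d=(M4−M3)/(6·1)=-1597/2364, b=Δ3−h3·(2M3+M4)/6=-2779/1182
t_q=5 → seg 2, τ=1; S=3+-1031/591·τ+-459/197·τ²+3433/4728·τ³=-549/1576

  seg 0: a=4 b=-2216/591 c=0 d=443/591
  seg 1: a=1 b=-887/591 c=443/197 d=-902/1773
  seg 2: a=3 b=-1031/591 c=-459/197 d=3433/4728
  seg 3: a=-4 b=-2779/1182 c=1597/788 d=-1597/2364
S(5) = -549/1576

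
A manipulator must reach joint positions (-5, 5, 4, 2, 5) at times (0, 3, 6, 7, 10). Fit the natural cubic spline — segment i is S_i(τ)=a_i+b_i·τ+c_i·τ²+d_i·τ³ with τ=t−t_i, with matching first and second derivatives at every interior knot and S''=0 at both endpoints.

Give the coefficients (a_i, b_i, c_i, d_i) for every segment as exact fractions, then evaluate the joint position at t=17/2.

  seg 0: a=-5 b=157/38 c=0 d=-91/1026
  seg 1: a=5 b=33/19 c=-91/114 d=37/1026
  seg 2: a=4 b=-79/38 c=-9/19 d=21/38
  seg 3: a=2 b=-26/19 c=45/38 d=-5/38
S(17/2) = 659/304

Δ: Δ0=10/3, Δ1=-1/3, Δ2=-2, Δ3=1
row 1: diag=12, rhs=-22; c'=1/4, d'=-11/6
row 2: denom=8−3·1/4=29/4; d'=(-10−3·-11/6)/(29/4)=-18/29
row 3: denom=8−1·4/29=228/29; d'=(18−1·-18/29)/(228/29)=45/19
back: M3=45/19
back: M2=-18/29−4/29·45/19=-18/19
back: M1=-11/6−1/4·-18/19=-91/57
M: M0=0, M1=-91/57, M2=-18/19, M3=45/19, M4=0
seg 0: a=-5, c=M0/2=0, d=(M1−M0)/(6·3)=-91/1026, b=Δ0−h0·(2M0+M1)/6=157/38
seg 1: a=5, c=M1/2=-91/114, d=(M2−M1)/(6·3)=37/1026, b=Δ1−h1·(2M1+M2)/6=33/19
seg 2: a=4, c=M2/2=-9/19, d=(M3−M2)/(6·1)=21/38, b=Δ2−h2·(2M2+M3)/6=-79/38
seg 3: a=2, c=M3/2=45/38, d=(M4−M3)/(6·3)=-5/38, b=Δ3−h3·(2M3+M4)/6=-26/19
t_q=17/2 → seg 3, τ=3/2; S=2+-26/19·τ+45/38·τ²+-5/38·τ³=659/304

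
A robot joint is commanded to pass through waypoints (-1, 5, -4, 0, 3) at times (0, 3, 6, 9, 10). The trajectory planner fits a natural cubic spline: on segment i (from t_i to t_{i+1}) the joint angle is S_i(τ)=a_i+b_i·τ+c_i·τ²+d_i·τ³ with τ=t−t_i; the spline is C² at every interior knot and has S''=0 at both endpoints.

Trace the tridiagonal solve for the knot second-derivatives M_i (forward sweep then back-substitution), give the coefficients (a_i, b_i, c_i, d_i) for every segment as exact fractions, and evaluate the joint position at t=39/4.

Δ: Δ0=2, Δ1=-3, Δ2=4/3, Δ3=3
row 1: diag=12, rhs=-30; c'=1/4, d'=-5/2
row 2: denom=12−3·1/4=45/4; d'=(26−3·-5/2)/(45/4)=134/45
row 3: denom=8−3·4/15=36/5; d'=(10−3·134/45)/(36/5)=4/27
back: M3=4/27
back: M2=134/45−4/15·4/27=238/81
back: M1=-5/2−1/4·238/81=-262/81
M: M0=0, M1=-262/81, M2=238/81, M3=4/27, M4=0
seg 0: a=-1, c=M0/2=0, d=(M1−M0)/(6·3)=-131/729, b=Δ0−h0·(2M0+M1)/6=293/81
seg 1: a=5, c=M1/2=-131/81, d=(M2−M1)/(6·3)=250/729, b=Δ1−h1·(2M1+M2)/6=-100/81
seg 2: a=-4, c=M2/2=119/81, d=(M3−M2)/(6·3)=-113/729, b=Δ2−h2·(2M2+M3)/6=-136/81
seg 3: a=0, c=M3/2=2/27, d=(M4−M3)/(6·1)=-2/81, b=Δ3−h3·(2M3+M4)/6=239/81
t_q=39/4 → seg 3, τ=3/4; S=0+239/81·τ+2/27·τ²+-2/81·τ³=1939/864

  seg 0: a=-1 b=293/81 c=0 d=-131/729
  seg 1: a=5 b=-100/81 c=-131/81 d=250/729
  seg 2: a=-4 b=-136/81 c=119/81 d=-113/729
  seg 3: a=0 b=239/81 c=2/27 d=-2/81
S(39/4) = 1939/864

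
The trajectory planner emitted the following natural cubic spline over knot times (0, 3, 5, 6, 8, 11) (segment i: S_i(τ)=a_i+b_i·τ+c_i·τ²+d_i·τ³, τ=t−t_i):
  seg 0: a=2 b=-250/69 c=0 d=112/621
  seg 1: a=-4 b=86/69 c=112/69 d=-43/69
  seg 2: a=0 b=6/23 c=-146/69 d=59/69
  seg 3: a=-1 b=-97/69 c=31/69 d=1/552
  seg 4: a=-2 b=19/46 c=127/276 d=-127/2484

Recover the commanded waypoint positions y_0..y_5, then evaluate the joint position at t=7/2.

y_0=2 y_1=-4 y_2=0 y_3=-1 y_4=-2 y_5=2
S(7/2) = -561/184

y_0 = S_0(0) = a_0 = 2
y_1 = S_1(0) = a_1 = -4
y_2 = S_2(0) = a_2 = 0
y_3 = S_3(0) = a_3 = -1
y_4 = S_4(0) = a_4 = -2
y_5 = S_4(3) = 2
t_q=7/2 is in segment 1 (τ=1/2); S_1(τ)=-561/184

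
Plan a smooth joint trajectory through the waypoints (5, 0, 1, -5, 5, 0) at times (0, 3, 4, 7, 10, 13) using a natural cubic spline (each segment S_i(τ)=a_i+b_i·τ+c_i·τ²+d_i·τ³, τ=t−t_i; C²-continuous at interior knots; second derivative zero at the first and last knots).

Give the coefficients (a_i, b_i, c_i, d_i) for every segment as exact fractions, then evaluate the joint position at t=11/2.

Δ: Δ0=-5/3, Δ1=1, Δ2=-2, Δ3=10/3, Δ4=-5/3
row 1: diag=8, rhs=16; c'=1/8, d'=2
row 2: denom=8−1·1/8=63/8; d'=(-18−1·2)/(63/8)=-160/63
row 3: denom=12−3·8/21=76/7; d'=(32−3·-160/63)/(76/7)=208/57
row 4: denom=12−3·21/76=849/76; d'=(-30−3·208/57)/(849/76)=-3112/849
back: M4=-3112/849
back: M3=208/57−21/76·-3112/849=3958/849
back: M2=-160/63−8/21·3958/849=-3664/849
back: M1=2−1/8·-3664/849=2156/849
M: M0=0, M1=2156/849, M2=-3664/849, M3=3958/849, M4=-3112/849, M5=0
seg 0: a=5, c=M0/2=0, d=(M1−M0)/(6·3)=1078/7641, b=Δ0−h0·(2M0+M1)/6=-831/283
seg 1: a=0, c=M1/2=1078/849, d=(M2−M1)/(6·1)=-970/849, b=Δ1−h1·(2M1+M2)/6=247/283
seg 2: a=1, c=M2/2=-1832/849, d=(M3−M2)/(6·3)=3811/7641, b=Δ2−h2·(2M2+M3)/6=-13/849
seg 3: a=-5, c=M3/2=1979/849, d=(M4−M3)/(6·3)=-3535/7641, b=Δ3−h3·(2M3+M4)/6=428/849
seg 4: a=5, c=M4/2=-1556/849, d=(M5−M4)/(6·3)=1556/7641, b=Δ4−h4·(2M4+M5)/6=1697/849
t_q=11/2 → seg 2, τ=3/2; S=1+-13/849·τ+-1832/849·τ²+3811/7641·τ³=-4969/2264

  seg 0: a=5 b=-831/283 c=0 d=1078/7641
  seg 1: a=0 b=247/283 c=1078/849 d=-970/849
  seg 2: a=1 b=-13/849 c=-1832/849 d=3811/7641
  seg 3: a=-5 b=428/849 c=1979/849 d=-3535/7641
  seg 4: a=5 b=1697/849 c=-1556/849 d=1556/7641
S(11/2) = -4969/2264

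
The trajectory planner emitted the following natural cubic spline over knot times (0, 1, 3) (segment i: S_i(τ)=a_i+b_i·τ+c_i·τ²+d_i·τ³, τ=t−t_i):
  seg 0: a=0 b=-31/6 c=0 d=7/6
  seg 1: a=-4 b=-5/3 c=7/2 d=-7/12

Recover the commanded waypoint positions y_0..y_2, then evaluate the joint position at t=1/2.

y_0=0 y_1=-4 y_2=2
S(1/2) = -39/16

y_0 = S_0(0) = a_0 = 0
y_1 = S_1(0) = a_1 = -4
y_2 = S_1(2) = 2
t_q=1/2 is in segment 0 (τ=1/2); S_0(τ)=-39/16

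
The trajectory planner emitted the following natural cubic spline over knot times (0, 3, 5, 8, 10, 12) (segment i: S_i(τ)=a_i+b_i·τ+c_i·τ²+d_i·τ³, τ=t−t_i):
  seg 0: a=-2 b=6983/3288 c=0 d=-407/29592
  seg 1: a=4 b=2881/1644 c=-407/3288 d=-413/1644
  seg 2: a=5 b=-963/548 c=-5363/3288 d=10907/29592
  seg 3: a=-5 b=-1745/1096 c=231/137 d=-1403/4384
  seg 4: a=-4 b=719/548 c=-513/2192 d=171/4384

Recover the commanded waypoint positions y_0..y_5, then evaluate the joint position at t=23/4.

y_0 = S_0(0) = a_0 = -2
y_1 = S_1(0) = a_1 = 4
y_2 = S_2(0) = a_2 = 5
y_3 = S_3(0) = a_3 = -5
y_4 = S_4(0) = a_4 = -4
y_5 = S_4(2) = -2
t_q=23/4 is in segment 2 (τ=3/4); S_2(τ)=204823/70144

y_0=-2 y_1=4 y_2=5 y_3=-5 y_4=-4 y_5=-2
S(23/4) = 204823/70144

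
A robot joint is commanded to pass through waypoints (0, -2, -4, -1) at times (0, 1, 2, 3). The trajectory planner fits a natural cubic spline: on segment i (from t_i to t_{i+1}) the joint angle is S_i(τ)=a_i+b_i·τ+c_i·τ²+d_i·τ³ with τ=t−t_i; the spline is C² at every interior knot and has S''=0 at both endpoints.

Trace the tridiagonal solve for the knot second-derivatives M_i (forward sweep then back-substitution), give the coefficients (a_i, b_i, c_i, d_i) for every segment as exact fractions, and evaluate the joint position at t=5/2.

Δ: Δ0=-2, Δ1=-2, Δ2=3
row 1: diag=4, rhs=0; c'=1/4, d'=0
row 2: denom=4−1·1/4=15/4; d'=(30−1·0)/(15/4)=8
back: M2=8
back: M1=0−1/4·8=-2
M: M0=0, M1=-2, M2=8, M3=0
seg 0: a=0, c=M0/2=0, d=(M1−M0)/(6·1)=-1/3, b=Δ0−h0·(2M0+M1)/6=-5/3
seg 1: a=-2, c=M1/2=-1, d=(M2−M1)/(6·1)=5/3, b=Δ1−h1·(2M1+M2)/6=-8/3
seg 2: a=-4, c=M2/2=4, d=(M3−M2)/(6·1)=-4/3, b=Δ2−h2·(2M2+M3)/6=1/3
t_q=5/2 → seg 2, τ=1/2; S=-4+1/3·τ+4·τ²+-4/3·τ³=-3

  seg 0: a=0 b=-5/3 c=0 d=-1/3
  seg 1: a=-2 b=-8/3 c=-1 d=5/3
  seg 2: a=-4 b=1/3 c=4 d=-4/3
S(5/2) = -3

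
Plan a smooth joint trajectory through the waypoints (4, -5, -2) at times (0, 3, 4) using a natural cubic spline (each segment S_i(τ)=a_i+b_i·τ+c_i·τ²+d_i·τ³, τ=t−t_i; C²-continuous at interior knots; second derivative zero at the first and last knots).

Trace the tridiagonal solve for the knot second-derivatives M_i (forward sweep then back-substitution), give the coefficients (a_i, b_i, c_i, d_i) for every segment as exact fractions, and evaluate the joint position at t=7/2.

Δ: Δ0=-3, Δ1=3
row 1: diag=8, rhs=36; c'=1/8, d'=9/2
back: M1=9/2
M: M0=0, M1=9/2, M2=0
seg 0: a=4, c=M0/2=0, d=(M1−M0)/(6·3)=1/4, b=Δ0−h0·(2M0+M1)/6=-21/4
seg 1: a=-5, c=M1/2=9/4, d=(M2−M1)/(6·1)=-3/4, b=Δ1−h1·(2M1+M2)/6=3/2
t_q=7/2 → seg 1, τ=1/2; S=-5+3/2·τ+9/4·τ²+-3/4·τ³=-121/32

  seg 0: a=4 b=-21/4 c=0 d=1/4
  seg 1: a=-5 b=3/2 c=9/4 d=-3/4
S(7/2) = -121/32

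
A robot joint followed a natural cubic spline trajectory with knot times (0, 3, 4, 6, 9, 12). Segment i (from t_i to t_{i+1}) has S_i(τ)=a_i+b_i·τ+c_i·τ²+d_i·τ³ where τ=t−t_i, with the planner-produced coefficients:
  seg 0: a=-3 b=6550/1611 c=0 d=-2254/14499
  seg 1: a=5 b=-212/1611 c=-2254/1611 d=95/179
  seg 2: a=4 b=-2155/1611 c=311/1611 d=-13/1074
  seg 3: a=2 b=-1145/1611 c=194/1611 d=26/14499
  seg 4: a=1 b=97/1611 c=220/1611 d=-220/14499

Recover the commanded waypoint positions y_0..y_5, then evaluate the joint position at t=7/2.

y_0=-3 y_1=5 y_2=4 y_3=2 y_4=1 y_5=2
S(7/2) = 59939/12888

y_0 = S_0(0) = a_0 = -3
y_1 = S_1(0) = a_1 = 5
y_2 = S_2(0) = a_2 = 4
y_3 = S_3(0) = a_3 = 2
y_4 = S_4(0) = a_4 = 1
y_5 = S_4(3) = 2
t_q=7/2 is in segment 1 (τ=1/2); S_1(τ)=59939/12888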